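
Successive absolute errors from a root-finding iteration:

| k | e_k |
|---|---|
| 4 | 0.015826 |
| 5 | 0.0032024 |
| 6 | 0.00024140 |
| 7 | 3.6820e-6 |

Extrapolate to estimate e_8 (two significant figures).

4.2e-9

First estimate the order: p ≈ ln(e_7/e_6) / ln(e_6/e_5) = ln(3.6820e-6/0.00024140)/ln(0.00024140/0.0032024) = ln(0.0152527)/ln(0.075381) ≈ 1.6181.
Then e_8 ≈ e_7·(e_7/e_6)^p = 3.6820e-6·(0.0152527)^1.6181 = 3.6820e-6·0.00114941 ≈ 4.232e-09.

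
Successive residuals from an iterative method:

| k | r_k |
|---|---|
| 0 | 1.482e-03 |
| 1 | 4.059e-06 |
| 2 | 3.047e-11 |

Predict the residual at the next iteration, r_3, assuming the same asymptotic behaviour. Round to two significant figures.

1.7e-21

First estimate the order: p ≈ ln(r_2/r_1) / ln(r_1/r_0) = ln(3.047e-11/4.059e-06)/ln(4.059e-06/1.482e-03) = ln(7.50678e-06)/ln(0.00273887) ≈ 1.9999.
Then r_3 ≈ r_2·(r_2/r_1)^p = 3.047e-11·(7.50678e-06)^1.9999 = 3.047e-11·5.64183e-11 ≈ 1.719e-21.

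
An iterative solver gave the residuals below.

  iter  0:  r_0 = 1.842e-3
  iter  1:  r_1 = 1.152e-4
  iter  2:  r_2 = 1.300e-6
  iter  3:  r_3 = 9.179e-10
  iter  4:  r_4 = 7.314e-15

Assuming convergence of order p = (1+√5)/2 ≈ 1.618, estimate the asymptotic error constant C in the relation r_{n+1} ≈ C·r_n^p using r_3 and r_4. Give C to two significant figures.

C ≈ r_4 / r_3^1.618
  = 7.314e-15 / (9.179e-10)^1.618
  = 7.314e-15 / 2.38673e-15 ≈ 3.0644

3.1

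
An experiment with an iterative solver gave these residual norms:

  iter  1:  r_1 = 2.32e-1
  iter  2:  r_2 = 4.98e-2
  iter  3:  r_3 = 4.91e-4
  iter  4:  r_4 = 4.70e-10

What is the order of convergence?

Consecutive ratios: r_4/r_3 = 4.70e-10/4.91e-4 = 9.5723e-07, r_3/r_2 = 4.91e-4/4.98e-2 = 0.00985944.
p ≈ ln(9.5723e-07)/ln(0.00985944) = -13.8592/-4.6193 ≈ 3.00.
So the convergence is cubic (order 3).

3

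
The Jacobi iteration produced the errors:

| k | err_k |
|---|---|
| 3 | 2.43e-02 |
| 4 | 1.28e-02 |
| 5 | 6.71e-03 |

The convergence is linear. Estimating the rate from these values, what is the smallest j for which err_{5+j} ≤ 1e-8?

Rate ρ ≈ err_5/err_4 = 6.71e-03/1.28e-02 = 0.5242.
After j more steps, err_{5+j} ≈ 6.71e-03·ρ^j; need ρ^j ≤ 1e-8/6.71e-03 = 1.49031e-06.
j ≥ ln(1.49031e-06)/ln(0.5242) = -13.4165/-0.64588 = 20.772.
So 21 more iterations are needed.

21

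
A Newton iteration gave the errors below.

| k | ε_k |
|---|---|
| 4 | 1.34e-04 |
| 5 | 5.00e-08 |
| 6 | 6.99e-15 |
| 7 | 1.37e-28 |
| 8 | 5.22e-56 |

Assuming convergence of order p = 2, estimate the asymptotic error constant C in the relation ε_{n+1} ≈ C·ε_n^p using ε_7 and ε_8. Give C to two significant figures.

C ≈ ε_8 / ε_7^2
  = 5.22e-56 / (1.37e-28)^2
  = 5.22e-56 / 1.8769e-56 ≈ 2.7812

2.8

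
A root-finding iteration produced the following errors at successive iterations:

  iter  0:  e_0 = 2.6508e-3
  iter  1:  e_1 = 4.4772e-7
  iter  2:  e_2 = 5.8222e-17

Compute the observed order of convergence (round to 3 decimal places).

p ≈ ln(e_2/e_1) / ln(e_1/e_0)
  = ln(5.8222e-17/4.4772e-7) / ln(4.4772e-7/2.6508e-3)
  = ln(1.30041e-10) / ln(0.0001689)
  = -22.763171 / -8.686204 ≈ 2.620612

2.621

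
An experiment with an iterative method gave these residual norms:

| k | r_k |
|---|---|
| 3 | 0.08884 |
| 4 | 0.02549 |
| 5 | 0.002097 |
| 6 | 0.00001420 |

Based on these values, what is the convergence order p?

2

Consecutive ratios: r_6/r_5 = 0.00001420/0.002097 = 0.00677158, r_5/r_4 = 0.002097/0.02549 = 0.0822676.
p ≈ ln(0.00677158)/ln(0.0822676) = -4.9950/-2.4978 ≈ 2.00.
So the convergence is quadratic (order 2).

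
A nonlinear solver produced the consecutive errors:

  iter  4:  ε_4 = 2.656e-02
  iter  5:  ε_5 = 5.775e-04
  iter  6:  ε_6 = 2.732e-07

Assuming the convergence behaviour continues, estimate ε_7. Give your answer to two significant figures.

First estimate the order: p ≈ ln(ε_6/ε_5) / ln(ε_5/ε_4) = ln(2.732e-07/5.775e-04)/ln(5.775e-04/2.656e-02) = ln(0.000473074)/ln(0.0217432) ≈ 1.9998.
Then ε_7 ≈ ε_6·(ε_6/ε_5)^p = 2.732e-07·(0.000473074)^1.9998 = 2.732e-07·2.24142e-07 ≈ 6.124e-14.

6.1e-14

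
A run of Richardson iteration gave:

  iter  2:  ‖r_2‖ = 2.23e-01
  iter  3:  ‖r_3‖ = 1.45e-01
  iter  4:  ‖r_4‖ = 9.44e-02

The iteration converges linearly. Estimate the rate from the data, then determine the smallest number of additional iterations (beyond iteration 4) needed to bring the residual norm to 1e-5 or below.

Rate ρ ≈ ‖r_4‖/‖r_3‖ = 9.44e-02/1.45e-01 = 0.6510.
After j more steps, ‖r_{4+j}‖ ≈ 9.44e-02·ρ^j; need ρ^j ≤ 1e-5/9.44e-02 = 0.000105932.
j ≥ ln(0.000105932)/ln(0.6510) = -9.1527/-0.42925 = 21.323.
So 22 more iterations are needed.

22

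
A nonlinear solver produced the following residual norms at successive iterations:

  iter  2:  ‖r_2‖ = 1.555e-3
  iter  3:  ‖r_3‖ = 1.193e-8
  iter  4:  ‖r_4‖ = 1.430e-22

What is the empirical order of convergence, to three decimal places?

2.722

p ≈ ln(‖r_4‖/‖r_3‖) / ln(‖r_3‖/‖r_2‖)
  = ln(1.430e-22/1.193e-8) / ln(1.193e-8/1.555e-3)
  = ln(1.19866e-14) / ln(7.67203e-06)
  = -32.054987 / -11.777929 ≈ 2.721615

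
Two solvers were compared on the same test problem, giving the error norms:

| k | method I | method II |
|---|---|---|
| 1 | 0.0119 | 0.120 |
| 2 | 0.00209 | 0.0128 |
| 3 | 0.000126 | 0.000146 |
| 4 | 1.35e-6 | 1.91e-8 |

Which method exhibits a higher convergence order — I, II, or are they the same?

Method I: p ≈ ln(1.35e-6/0.000126)/ln(0.000126/0.00209) ≈ 1.62.
Method II: p ≈ ln(1.91e-8/0.000146)/ln(0.000146/0.0128) ≈ 2.00.
Method II has the higher order (≈2.0 vs ≈1.6).

II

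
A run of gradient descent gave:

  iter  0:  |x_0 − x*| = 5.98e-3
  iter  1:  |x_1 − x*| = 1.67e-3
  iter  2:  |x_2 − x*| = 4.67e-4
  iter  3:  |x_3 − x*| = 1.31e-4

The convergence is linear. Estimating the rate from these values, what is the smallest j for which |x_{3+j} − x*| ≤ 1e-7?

6

Rate ρ ≈ |x_3 − x*|/|x_2 − x*| = 1.31e-4/4.67e-4 = 0.2805.
After j more steps, |x_{3+j} − x*| ≈ 1.31e-4·ρ^j; need ρ^j ≤ 1e-7/1.31e-4 = 0.000763359.
j ≥ ln(0.000763359)/ln(0.2805) = -7.1778/-1.27118 = 5.647.
So 6 more iterations are needed.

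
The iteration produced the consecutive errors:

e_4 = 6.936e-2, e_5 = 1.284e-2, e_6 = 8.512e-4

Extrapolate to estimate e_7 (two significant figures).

1.1e-5

First estimate the order: p ≈ ln(e_6/e_5) / ln(e_5/e_4) = ln(8.512e-4/1.284e-2)/ln(1.284e-2/6.936e-2) = ln(0.0662928)/ln(0.185121) ≈ 1.6088.
Then e_7 ≈ e_6·(e_6/e_5)^p = 8.512e-4·(0.0662928)^1.6088 = 8.512e-4·0.012705 ≈ 1.081e-05.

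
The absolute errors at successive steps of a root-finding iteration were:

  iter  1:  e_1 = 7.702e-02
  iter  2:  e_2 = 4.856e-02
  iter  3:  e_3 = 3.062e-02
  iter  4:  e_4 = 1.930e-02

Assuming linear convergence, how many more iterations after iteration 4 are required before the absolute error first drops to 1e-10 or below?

Rate ρ ≈ e_4/e_3 = 1.930e-02/3.062e-02 = 0.6303.
After j more steps, e_{4+j} ≈ 1.930e-02·ρ^j; need ρ^j ≤ 1e-10/1.930e-02 = 5.18135e-09.
j ≥ ln(5.18135e-09)/ln(0.6303) = -19.0782/-0.46156 = 41.334.
So 42 more iterations are needed.

42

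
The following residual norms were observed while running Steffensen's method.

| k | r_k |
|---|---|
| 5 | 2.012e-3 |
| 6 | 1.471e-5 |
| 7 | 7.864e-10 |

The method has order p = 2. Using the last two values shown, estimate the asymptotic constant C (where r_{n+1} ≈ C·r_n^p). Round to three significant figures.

3.63

C ≈ r_7 / r_6^2
  = 7.864e-10 / (1.471e-5)^2
  = 7.864e-10 / 2.16384e-10 ≈ 3.6343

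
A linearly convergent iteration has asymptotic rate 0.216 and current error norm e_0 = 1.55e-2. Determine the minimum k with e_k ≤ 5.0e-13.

After k steps, e_k ≈ 1.55e-2·0.216^k.
Need 0.216^k ≤ 5.0e-13/1.55e-2 = 3.22581e-11.
k ≥ ln(3.22581e-11)/ln(0.216) = -24.1573/-1.53248 = 15.764.
Smallest integer k = 16.

16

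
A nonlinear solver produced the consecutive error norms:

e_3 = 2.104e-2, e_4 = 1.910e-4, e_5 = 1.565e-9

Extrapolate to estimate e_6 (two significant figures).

First estimate the order: p ≈ ln(e_5/e_4) / ln(e_4/e_3) = ln(1.565e-9/1.910e-4)/ln(1.910e-4/2.104e-2) = ln(8.19372e-06)/ln(0.00907795) ≈ 2.4909.
Then e_6 ≈ e_5·(e_5/e_4)^p = 1.565e-9·(8.19372e-06)^2.4909 = 1.565e-9·2.13791e-13 ≈ 3.346e-22.

3.3e-22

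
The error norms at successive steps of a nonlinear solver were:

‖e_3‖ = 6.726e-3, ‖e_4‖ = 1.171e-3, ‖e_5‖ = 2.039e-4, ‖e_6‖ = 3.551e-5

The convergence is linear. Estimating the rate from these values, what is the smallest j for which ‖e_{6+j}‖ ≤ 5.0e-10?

Rate ρ ≈ ‖e_6‖/‖e_5‖ = 3.551e-5/2.039e-4 = 0.1742.
After j more steps, ‖e_{6+j}‖ ≈ 3.551e-5·ρ^j; need ρ^j ≤ 5.0e-10/3.551e-5 = 1.40805e-05.
j ≥ ln(1.40805e-05)/ln(0.1742) = -11.1707/-1.74755 = 6.392.
So 7 more iterations are needed.

7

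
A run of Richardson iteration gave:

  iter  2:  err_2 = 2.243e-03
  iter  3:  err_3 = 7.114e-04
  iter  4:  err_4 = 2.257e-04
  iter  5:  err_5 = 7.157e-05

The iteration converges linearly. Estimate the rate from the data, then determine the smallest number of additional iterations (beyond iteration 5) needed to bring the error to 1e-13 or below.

18

Rate ρ ≈ err_5/err_4 = 7.157e-05/2.257e-04 = 0.3171.
After j more steps, err_{5+j} ≈ 7.157e-05·ρ^j; need ρ^j ≤ 1e-13/7.157e-05 = 1.39723e-09.
j ≥ ln(1.39723e-09)/ln(0.3171) = -20.3888/-1.14854 = 17.752.
So 18 more iterations are needed.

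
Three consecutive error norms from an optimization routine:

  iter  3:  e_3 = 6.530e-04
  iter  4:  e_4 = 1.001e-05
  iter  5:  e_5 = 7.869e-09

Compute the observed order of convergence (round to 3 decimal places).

p ≈ ln(e_5/e_4) / ln(e_4/e_3)
  = ln(7.869e-09/1.001e-05) / ln(1.001e-05/6.530e-04)
  = ln(0.000786114) / ln(0.0153292)
  = -7.148409 / -4.177996 ≈ 1.710966

1.711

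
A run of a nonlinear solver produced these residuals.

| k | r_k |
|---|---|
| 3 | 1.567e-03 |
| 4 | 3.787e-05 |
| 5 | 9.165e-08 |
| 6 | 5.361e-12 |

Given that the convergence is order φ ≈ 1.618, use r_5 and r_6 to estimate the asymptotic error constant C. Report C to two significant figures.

C ≈ r_6 / r_5^1.618
  = 5.361e-12 / (9.165e-08)^1.618
  = 5.361e-12 / 4.09949e-12 ≈ 1.3077

1.3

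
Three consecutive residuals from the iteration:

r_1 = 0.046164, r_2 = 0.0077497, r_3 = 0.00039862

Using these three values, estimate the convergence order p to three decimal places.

p ≈ ln(r_3/r_2) / ln(r_2/r_1)
  = ln(0.00039862/0.0077497) / ln(0.0077497/0.046164)
  = ln(0.0514368) / ln(0.167873)
  = -2.967401 / -1.784548 ≈ 1.662831

1.663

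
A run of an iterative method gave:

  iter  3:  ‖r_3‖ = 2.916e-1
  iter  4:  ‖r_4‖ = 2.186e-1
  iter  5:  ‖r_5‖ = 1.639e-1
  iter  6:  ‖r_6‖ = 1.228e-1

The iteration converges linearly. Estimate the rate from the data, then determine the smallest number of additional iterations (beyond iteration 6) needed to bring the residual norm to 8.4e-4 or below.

Rate ρ ≈ ‖r_6‖/‖r_5‖ = 1.228e-1/1.639e-1 = 0.7492.
After j more steps, ‖r_{6+j}‖ ≈ 1.228e-1·ρ^j; need ρ^j ≤ 8.4e-4/1.228e-1 = 0.00684039.
j ≥ ln(0.00684039)/ln(0.7492) = -4.9849/-0.28875 = 17.264.
So 18 more iterations are needed.

18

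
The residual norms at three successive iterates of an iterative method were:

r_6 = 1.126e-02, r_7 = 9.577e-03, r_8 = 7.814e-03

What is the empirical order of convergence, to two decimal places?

1.26

p ≈ ln(r_8/r_7) / ln(r_7/r_6)
  = ln(7.814e-03/9.577e-03) / ln(9.577e-03/1.126e-02)
  = ln(0.815913) / ln(0.850533)
  = -0.20345 / -0.16189 ≈ 1.25672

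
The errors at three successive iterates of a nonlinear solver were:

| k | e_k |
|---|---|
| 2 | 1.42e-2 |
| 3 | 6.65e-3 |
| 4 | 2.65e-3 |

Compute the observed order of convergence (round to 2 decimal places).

1.21

p ≈ ln(e_4/e_3) / ln(e_3/e_2)
  = ln(2.65e-3/6.65e-3) / ln(6.65e-3/1.42e-2)
  = ln(0.398496) / ln(0.46831)
  = -0.92006 / -0.75862 ≈ 1.21281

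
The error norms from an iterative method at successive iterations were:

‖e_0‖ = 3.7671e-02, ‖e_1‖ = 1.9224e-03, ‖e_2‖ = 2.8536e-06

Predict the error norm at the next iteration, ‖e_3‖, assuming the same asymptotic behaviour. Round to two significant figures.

First estimate the order: p ≈ ln(‖e_2‖/‖e_1‖) / ln(‖e_1‖/‖e_0‖) = ln(2.8536e-06/1.9224e-03)/ln(1.9224e-03/3.7671e-02) = ln(0.00148439)/ln(0.0510313) ≈ 2.1889.
Then ‖e_3‖ ≈ ‖e_2‖·(‖e_2‖/‖e_1‖)^p = 2.8536e-06·(0.00148439)^2.1889 = 2.8536e-06·6.43875e-07 ≈ 1.837e-12.

1.8e-12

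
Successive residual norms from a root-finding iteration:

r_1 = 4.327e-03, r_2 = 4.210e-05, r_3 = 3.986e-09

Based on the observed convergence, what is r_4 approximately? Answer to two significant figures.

3.6e-17

First estimate the order: p ≈ ln(r_3/r_2) / ln(r_2/r_1) = ln(3.986e-09/4.210e-05)/ln(4.210e-05/4.327e-03) = ln(9.46793e-05)/ln(0.0097296) ≈ 2.0000.
Then r_4 ≈ r_3·(r_3/r_2)^p = 3.986e-09·(9.46793e-05)^2.0000 = 3.986e-09·8.96417e-09 ≈ 3.573e-17.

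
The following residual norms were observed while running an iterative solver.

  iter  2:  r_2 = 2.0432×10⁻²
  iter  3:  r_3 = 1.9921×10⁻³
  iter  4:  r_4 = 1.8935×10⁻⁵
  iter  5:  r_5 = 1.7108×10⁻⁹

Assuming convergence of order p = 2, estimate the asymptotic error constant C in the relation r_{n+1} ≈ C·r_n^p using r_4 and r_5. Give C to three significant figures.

C ≈ r_5 / r_4^2
  = 1.7108×10⁻⁹ / (1.8935×10⁻⁵)^2
  = 1.7108×10⁻⁹ / 3.58534e-10 ≈ 4.7717

4.77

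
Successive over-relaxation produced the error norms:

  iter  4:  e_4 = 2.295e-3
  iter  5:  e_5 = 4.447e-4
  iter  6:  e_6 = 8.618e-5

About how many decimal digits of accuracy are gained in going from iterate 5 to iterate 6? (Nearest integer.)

Digits gained ≈ log₁₀(e_5/e_6) = log₁₀(4.447e-4/8.618e-5) = log₁₀(5.16013) ≈ 0.713.

1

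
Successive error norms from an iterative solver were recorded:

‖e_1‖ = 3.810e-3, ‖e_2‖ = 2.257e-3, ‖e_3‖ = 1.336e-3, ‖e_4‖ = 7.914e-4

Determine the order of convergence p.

1

Consecutive ratios: ‖e_4‖/‖e_3‖ = 7.914e-4/1.336e-3 = 0.592365, ‖e_3‖/‖e_2‖ = 1.336e-3/2.257e-3 = 0.591936.
p ≈ ln(0.592365)/ln(0.591936) = -0.5236/-0.5244 ≈ 1.00.
So the convergence is linear (order 1).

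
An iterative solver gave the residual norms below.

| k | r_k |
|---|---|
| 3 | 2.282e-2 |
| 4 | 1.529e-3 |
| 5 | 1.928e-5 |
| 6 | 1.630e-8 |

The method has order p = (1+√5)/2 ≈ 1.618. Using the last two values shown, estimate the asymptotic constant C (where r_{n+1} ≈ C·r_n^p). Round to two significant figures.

0.69

C ≈ r_6 / r_5^1.618
  = 1.630e-8 / (1.928e-5)^1.618
  = 1.630e-8 / 2.35127e-08 ≈ 0.69324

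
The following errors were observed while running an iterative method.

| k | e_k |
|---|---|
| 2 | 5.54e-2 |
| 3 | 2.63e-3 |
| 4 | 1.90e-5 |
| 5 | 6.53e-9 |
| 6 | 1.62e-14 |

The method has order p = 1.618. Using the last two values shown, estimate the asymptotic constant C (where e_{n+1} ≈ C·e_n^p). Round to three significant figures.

C ≈ e_6 / e_5^1.618
  = 1.62e-14 / (6.53e-9)^1.618
  = 1.62e-14 / 5.7086e-14 ≈ 0.28378

0.284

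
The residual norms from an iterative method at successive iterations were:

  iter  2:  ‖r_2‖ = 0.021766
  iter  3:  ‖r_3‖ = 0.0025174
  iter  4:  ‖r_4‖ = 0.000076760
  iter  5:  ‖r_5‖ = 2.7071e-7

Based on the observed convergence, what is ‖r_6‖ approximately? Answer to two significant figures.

2.9e-11

First estimate the order: p ≈ ln(‖r_5‖/‖r_4‖) / ln(‖r_4‖/‖r_3‖) = ln(2.7071e-7/0.000076760)/ln(0.000076760/0.0025174) = ln(0.00352671)/ln(0.0304918) ≈ 1.6180.
Then ‖r_6‖ ≈ ‖r_5‖·(‖r_5‖/‖r_4‖)^p = 2.7071e-7·(0.00352671)^1.6180 = 2.7071e-7·0.000107558 ≈ 2.912e-11.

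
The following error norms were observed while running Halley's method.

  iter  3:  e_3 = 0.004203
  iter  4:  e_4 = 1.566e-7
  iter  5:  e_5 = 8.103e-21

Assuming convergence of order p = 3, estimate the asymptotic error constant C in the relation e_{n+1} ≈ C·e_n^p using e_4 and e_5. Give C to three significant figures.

C ≈ e_5 / e_4^3
  = 8.103e-21 / (1.566e-7)^3
  = 8.103e-21 / 3.84039e-21 ≈ 2.1099

2.11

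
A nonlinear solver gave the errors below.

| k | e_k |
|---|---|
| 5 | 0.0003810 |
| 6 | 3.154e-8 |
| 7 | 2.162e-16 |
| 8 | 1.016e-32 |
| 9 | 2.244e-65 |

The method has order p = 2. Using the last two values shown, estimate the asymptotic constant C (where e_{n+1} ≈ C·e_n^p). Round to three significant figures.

C ≈ e_9 / e_8^2
  = 2.244e-65 / (1.016e-32)^2
  = 2.244e-65 / 1.03226e-64 ≈ 0.21739

0.217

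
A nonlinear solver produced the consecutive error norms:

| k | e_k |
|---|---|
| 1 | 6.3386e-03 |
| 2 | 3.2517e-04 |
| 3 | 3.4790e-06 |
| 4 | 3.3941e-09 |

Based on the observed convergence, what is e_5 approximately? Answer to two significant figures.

First estimate the order: p ≈ ln(e_4/e_3) / ln(e_3/e_2) = ln(3.3941e-09/3.4790e-06)/ln(3.4790e-06/3.2517e-04) = ln(0.000975596)/ln(0.010699) ≈ 1.5278.
Then e_5 ≈ e_4·(e_4/e_3)^p = 3.3941e-09·(0.000975596)^1.5278 = 3.3941e-09·2.51308e-05 ≈ 8.53e-14.

8.5e-14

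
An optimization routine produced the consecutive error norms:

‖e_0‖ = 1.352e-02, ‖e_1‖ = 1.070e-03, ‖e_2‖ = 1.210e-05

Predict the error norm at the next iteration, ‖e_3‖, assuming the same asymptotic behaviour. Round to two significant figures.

First estimate the order: p ≈ ln(‖e_2‖/‖e_1‖) / ln(‖e_1‖/‖e_0‖) = ln(1.210e-05/1.070e-03)/ln(1.070e-03/1.352e-02) = ln(0.0113084)/ln(0.079142) ≈ 1.7671.
Then ‖e_3‖ ≈ ‖e_2‖·(‖e_2‖/‖e_1‖)^p = 1.210e-05·(0.0113084)^1.7671 = 1.210e-05·0.000363216 ≈ 4.395e-09.

4.4e-9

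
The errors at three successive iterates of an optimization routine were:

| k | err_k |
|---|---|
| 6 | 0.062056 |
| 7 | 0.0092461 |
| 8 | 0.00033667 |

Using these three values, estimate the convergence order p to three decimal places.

p ≈ ln(err_8/err_7) / ln(err_7/err_6)
  = ln(0.00033667/0.0092461) / ln(0.0092461/0.062056)
  = ln(0.0364121) / ln(0.148996)
  = -3.312854 / -1.903836 ≈ 1.740094

1.740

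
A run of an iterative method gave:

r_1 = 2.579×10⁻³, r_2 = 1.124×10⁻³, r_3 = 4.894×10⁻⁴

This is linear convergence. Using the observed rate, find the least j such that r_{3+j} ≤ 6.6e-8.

11

Rate ρ ≈ r_3/r_2 = 4.894×10⁻⁴/1.124×10⁻³ = 0.4354.
After j more steps, r_{3+j} ≈ 4.894×10⁻⁴·ρ^j; need ρ^j ≤ 6.6e-8/4.894×10⁻⁴ = 0.000134859.
j ≥ ln(0.000134859)/ln(0.4354) = -8.9113/-0.83149 = 10.717.
So 11 more iterations are needed.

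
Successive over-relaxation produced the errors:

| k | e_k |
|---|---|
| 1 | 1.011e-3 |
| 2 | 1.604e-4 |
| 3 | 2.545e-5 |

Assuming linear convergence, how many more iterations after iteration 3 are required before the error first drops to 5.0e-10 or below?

Rate ρ ≈ e_3/e_2 = 2.545e-5/1.604e-4 = 0.1587.
After j more steps, e_{3+j} ≈ 2.545e-5·ρ^j; need ρ^j ≤ 5.0e-10/2.545e-5 = 1.96464e-05.
j ≥ ln(1.96464e-05)/ln(0.1587) = -10.8376/-1.84074 = 5.888.
So 6 more iterations are needed.

6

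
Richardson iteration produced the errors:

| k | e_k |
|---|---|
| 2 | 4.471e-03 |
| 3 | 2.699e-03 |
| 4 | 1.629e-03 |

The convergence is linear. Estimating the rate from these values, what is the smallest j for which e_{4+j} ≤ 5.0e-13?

44

Rate ρ ≈ e_4/e_3 = 1.629e-03/2.699e-03 = 0.6036.
After j more steps, e_{4+j} ≈ 1.629e-03·ρ^j; need ρ^j ≤ 5.0e-13/1.629e-03 = 3.06937e-10.
j ≥ ln(3.06937e-10)/ln(0.6036) = -21.9044/-0.50484 = 43.389.
So 44 more iterations are needed.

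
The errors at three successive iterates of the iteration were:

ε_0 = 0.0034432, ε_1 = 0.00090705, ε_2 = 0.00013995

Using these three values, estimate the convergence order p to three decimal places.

1.401

p ≈ ln(ε_2/ε_1) / ln(ε_1/ε_0)
  = ln(0.00013995/0.00090705) / ln(0.00090705/0.0034432)
  = ln(0.154291) / ln(0.263432)
  = -1.868915 / -1.333960 ≈ 1.401028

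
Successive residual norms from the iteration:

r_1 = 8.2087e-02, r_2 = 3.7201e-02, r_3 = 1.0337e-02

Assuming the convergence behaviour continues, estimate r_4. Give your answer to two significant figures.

1.3e-3

First estimate the order: p ≈ ln(r_3/r_2) / ln(r_2/r_1) = ln(1.0337e-02/3.7201e-02)/ln(3.7201e-02/8.2087e-02) = ln(0.277869)/ln(0.45319) ≈ 1.6181.
Then r_4 ≈ r_3·(r_3/r_2)^p = 1.0337e-02·(0.277869)^1.6181 = 1.0337e-02·0.125915 ≈ 0.001302.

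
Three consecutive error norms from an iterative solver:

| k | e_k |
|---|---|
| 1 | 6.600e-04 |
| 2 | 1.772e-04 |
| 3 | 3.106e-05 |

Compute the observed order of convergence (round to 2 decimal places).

1.32

p ≈ ln(e_3/e_2) / ln(e_2/e_1)
  = ln(3.106e-05/1.772e-04) / ln(1.772e-04/6.600e-04)
  = ln(0.175282) / ln(0.268485)
  = -1.74136 / -1.31496 ≈ 1.32427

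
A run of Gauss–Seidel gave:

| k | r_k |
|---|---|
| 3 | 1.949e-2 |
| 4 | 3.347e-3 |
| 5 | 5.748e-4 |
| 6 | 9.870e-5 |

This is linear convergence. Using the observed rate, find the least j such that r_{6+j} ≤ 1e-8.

6

Rate ρ ≈ r_6/r_5 = 9.870e-5/5.748e-4 = 0.1717.
After j more steps, r_{6+j} ≈ 9.870e-5·ρ^j; need ρ^j ≤ 1e-8/9.870e-5 = 0.000101317.
j ≥ ln(0.000101317)/ln(0.1717) = -9.1973/-1.76201 = 5.220.
So 6 more iterations are needed.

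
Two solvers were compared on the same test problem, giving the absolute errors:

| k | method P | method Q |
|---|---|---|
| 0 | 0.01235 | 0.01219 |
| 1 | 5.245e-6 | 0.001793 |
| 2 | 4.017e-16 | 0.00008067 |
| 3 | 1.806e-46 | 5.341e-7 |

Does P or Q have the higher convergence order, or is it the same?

P

Method P: p ≈ ln(1.806e-46/4.017e-16)/ln(4.017e-16/5.245e-6) ≈ 3.00.
Method Q: p ≈ ln(5.341e-7/0.00008067)/ln(0.00008067/0.001793) ≈ 1.62.
Method P has the higher order (≈3.0 vs ≈1.6).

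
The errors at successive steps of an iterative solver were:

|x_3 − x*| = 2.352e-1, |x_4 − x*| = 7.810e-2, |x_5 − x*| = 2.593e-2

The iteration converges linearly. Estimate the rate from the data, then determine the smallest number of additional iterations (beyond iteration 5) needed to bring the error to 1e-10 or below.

18

Rate ρ ≈ |x_5 − x*|/|x_4 − x*| = 2.593e-2/7.810e-2 = 0.3320.
After j more steps, |x_{5+j} − x*| ≈ 2.593e-2·ρ^j; need ρ^j ≤ 1e-10/2.593e-2 = 3.85654e-09.
j ≥ ln(3.85654e-09)/ln(0.3320) = -19.3735/-1.10262 = 17.570.
So 18 more iterations are needed.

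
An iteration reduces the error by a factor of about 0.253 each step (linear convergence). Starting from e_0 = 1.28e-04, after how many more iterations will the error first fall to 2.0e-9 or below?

After k steps, e_k ≈ 1.28e-04·0.253^k.
Need 0.253^k ≤ 2.0e-9/1.28e-04 = 1.5625e-05.
k ≥ ln(1.5625e-05)/ln(0.253) = -11.0666/-1.37437 = 8.052.
Smallest integer k = 9.

9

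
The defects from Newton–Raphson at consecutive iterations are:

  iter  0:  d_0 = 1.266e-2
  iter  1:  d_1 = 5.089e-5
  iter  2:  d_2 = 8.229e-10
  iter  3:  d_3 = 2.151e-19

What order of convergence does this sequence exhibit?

Consecutive ratios: d_3/d_2 = 2.151e-19/8.229e-10 = 2.61393e-10, d_2/d_1 = 8.229e-10/5.089e-5 = 1.61702e-05.
p ≈ ln(2.61393e-10)/ln(1.61702e-05) = -22.0650/-11.0323 ≈ 2.00.
So the convergence is quadratic (order 2).

2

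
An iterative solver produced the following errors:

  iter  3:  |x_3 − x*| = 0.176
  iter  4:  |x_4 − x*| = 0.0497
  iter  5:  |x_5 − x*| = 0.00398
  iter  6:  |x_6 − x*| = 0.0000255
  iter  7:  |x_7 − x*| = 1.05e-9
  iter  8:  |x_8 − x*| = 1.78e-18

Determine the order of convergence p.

Consecutive ratios: |x_8 − x*|/|x_7 − x*| = 1.78e-18/1.05e-9 = 1.69524e-09, |x_7 − x*|/|x_6 − x*| = 1.05e-9/0.0000255 = 4.11765e-05.
p ≈ ln(1.69524e-09)/ln(4.11765e-05) = -20.1954/-10.0976 ≈ 2.00.
So the convergence is quadratic (order 2).

2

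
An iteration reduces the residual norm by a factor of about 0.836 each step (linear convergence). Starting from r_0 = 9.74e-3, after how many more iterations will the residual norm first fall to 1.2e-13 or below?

141

After k steps, r_k ≈ 9.74e-3·0.836^k.
Need 0.836^k ≤ 1.2e-13/9.74e-3 = 1.23203e-11.
k ≥ ln(1.23203e-11)/ln(0.836) = -25.1198/-0.17913 = 140.232.
Smallest integer k = 141.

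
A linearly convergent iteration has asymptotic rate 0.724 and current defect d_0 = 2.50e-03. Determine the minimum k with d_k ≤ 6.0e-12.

After k steps, d_k ≈ 2.50e-03·0.724^k.
Need 0.724^k ≤ 6.0e-12/2.50e-03 = 2.4e-09.
k ≥ ln(2.4e-09)/ln(0.724) = -19.8478/-0.32296 = 61.456.
Smallest integer k = 62.

62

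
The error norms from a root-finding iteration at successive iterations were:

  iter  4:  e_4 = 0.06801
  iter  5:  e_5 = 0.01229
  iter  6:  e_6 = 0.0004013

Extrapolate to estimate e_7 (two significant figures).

4.3e-7

First estimate the order: p ≈ ln(e_6/e_5) / ln(e_5/e_4) = ln(0.0004013/0.01229)/ln(0.01229/0.06801) = ln(0.0326526)/ln(0.180709) ≈ 2.0001.
Then e_7 ≈ e_6·(e_6/e_5)^p = 0.0004013·(0.0326526)^2.0001 = 0.0004013·0.00106583 ≈ 4.277e-07.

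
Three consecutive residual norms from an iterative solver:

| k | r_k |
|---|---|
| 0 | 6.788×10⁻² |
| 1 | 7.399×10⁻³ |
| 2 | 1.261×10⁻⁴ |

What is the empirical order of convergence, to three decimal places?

p ≈ ln(r_2/r_1) / ln(r_1/r_0)
  = ln(1.261×10⁻⁴/7.399×10⁻³) / ln(7.399×10⁻³/6.788×10⁻²)
  = ln(0.0170428) / ln(0.109001)
  = -4.072027 / -2.216398 ≈ 1.837227

1.837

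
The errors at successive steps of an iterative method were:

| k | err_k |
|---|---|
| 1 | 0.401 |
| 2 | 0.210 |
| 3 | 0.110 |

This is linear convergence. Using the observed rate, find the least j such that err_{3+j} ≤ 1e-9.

29

Rate ρ ≈ err_3/err_2 = 0.110/0.210 = 0.5238.
After j more steps, err_{3+j} ≈ 0.110·ρ^j; need ρ^j ≤ 1e-9/0.110 = 9.09091e-09.
j ≥ ln(9.09091e-09)/ln(0.5238) = -18.5160/-0.64665 = 28.634.
So 29 more iterations are needed.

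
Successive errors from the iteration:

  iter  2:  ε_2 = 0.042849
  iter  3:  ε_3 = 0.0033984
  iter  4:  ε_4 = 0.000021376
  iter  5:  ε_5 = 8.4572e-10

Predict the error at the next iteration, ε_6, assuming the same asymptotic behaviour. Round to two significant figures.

First estimate the order: p ≈ ln(ε_5/ε_4) / ln(ε_4/ε_3) = ln(8.4572e-10/0.000021376)/ln(0.000021376/0.0033984) = ln(3.9564e-05)/ln(0.00629002) ≈ 2.0000.
Then ε_6 ≈ ε_5·(ε_5/ε_4)^p = 8.4572e-10·(3.9564e-05)^2.0000 = 8.4572e-10·1.56531e-09 ≈ 1.324e-18.

1.3e-18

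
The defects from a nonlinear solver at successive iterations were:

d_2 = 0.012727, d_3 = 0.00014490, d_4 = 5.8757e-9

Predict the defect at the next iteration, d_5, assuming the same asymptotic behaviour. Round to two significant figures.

First estimate the order: p ≈ ln(d_4/d_3) / ln(d_3/d_2) = ln(5.8757e-9/0.00014490)/ln(0.00014490/0.012727) = ln(4.055e-05)/ln(0.0113852) ≈ 2.2597.
Then d_5 ≈ d_4·(d_4/d_3)^p = 5.8757e-9·(4.055e-05)^2.2597 = 5.8757e-9·1.18953e-10 ≈ 6.989e-19.

7.0e-19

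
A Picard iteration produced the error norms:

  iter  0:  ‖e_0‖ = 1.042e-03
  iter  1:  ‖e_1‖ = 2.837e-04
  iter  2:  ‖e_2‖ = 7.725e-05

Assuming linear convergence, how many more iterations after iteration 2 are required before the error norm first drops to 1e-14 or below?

Rate ρ ≈ ‖e_2‖/‖e_1‖ = 7.725e-05/2.837e-04 = 0.2723.
After j more steps, ‖e_{2+j}‖ ≈ 7.725e-05·ρ^j; need ρ^j ≤ 1e-14/7.725e-05 = 1.2945e-10.
j ≥ ln(1.2945e-10)/ln(0.2723) = -22.7677/-1.30085 = 17.502.
So 18 more iterations are needed.

18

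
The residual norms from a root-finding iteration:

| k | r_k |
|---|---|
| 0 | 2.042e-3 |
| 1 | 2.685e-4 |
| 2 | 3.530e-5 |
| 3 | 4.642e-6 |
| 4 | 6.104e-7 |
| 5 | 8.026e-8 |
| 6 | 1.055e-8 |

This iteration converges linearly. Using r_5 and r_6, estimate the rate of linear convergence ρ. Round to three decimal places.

0.131

ρ ≈ r_6/r_5 = 1.055e-8/8.026e-8 = 0.13145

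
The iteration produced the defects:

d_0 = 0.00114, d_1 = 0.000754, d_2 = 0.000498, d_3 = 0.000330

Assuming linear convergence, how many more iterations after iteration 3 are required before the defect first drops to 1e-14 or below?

Rate ρ ≈ d_3/d_2 = 0.000330/0.000498 = 0.6627.
After j more steps, d_{3+j} ≈ 0.000330·ρ^j; need ρ^j ≤ 1e-14/0.000330 = 3.0303e-11.
j ≥ ln(3.0303e-11)/ln(0.6627) = -24.2198/-0.41143 = 58.867.
So 59 more iterations are needed.

59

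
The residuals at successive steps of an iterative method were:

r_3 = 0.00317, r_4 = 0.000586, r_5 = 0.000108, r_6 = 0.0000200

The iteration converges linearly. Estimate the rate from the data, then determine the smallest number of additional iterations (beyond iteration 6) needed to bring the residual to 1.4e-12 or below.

10

Rate ρ ≈ r_6/r_5 = 0.0000200/0.000108 = 0.1852.
After j more steps, r_{6+j} ≈ 0.0000200·ρ^j; need ρ^j ≤ 1.4e-12/0.0000200 = 7e-08.
j ≥ ln(7e-08)/ln(0.1852) = -16.4748/-1.68632 = 9.770.
So 10 more iterations are needed.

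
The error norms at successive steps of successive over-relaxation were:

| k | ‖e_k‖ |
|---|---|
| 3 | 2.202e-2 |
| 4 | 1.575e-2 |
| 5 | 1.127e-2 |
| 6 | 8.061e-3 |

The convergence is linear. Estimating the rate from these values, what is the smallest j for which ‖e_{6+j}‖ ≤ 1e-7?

Rate ρ ≈ ‖e_6‖/‖e_5‖ = 8.061e-3/1.127e-2 = 0.7153.
After j more steps, ‖e_{6+j}‖ ≈ 8.061e-3·ρ^j; need ρ^j ≤ 1e-7/8.061e-3 = 1.24054e-05.
j ≥ ln(1.24054e-05)/ln(0.7153) = -11.2974/-0.33505 = 33.719.
So 34 more iterations are needed.

34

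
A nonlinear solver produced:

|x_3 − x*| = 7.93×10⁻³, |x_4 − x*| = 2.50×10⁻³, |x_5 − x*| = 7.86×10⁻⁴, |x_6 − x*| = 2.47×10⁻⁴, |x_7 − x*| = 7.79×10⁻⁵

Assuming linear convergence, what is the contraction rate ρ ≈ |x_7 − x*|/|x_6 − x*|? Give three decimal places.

ρ ≈ |x_7 − x*|/|x_6 − x*| = 7.79×10⁻⁵/2.47×10⁻⁴ = 0.31538

0.315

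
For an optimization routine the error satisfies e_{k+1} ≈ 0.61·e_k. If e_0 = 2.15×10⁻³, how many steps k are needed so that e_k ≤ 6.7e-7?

17

After k steps, e_k ≈ 2.15×10⁻³·0.61^k.
Need 0.61^k ≤ 6.7e-7/2.15×10⁻³ = 0.000311628.
k ≥ ln(0.000311628)/ln(0.61) = -8.0737/-0.49430 = 16.334.
Smallest integer k = 17.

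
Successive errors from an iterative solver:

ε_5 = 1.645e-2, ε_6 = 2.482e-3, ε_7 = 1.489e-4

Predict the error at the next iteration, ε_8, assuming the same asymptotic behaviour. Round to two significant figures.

2.3e-6

First estimate the order: p ≈ ln(ε_7/ε_6) / ln(ε_6/ε_5) = ln(1.489e-4/2.482e-3)/ln(2.482e-3/1.645e-2) = ln(0.0599919)/ln(0.150881) ≈ 1.4877.
Then ε_8 ≈ ε_7·(ε_7/ε_6)^p = 1.489e-4·(0.0599919)^1.4877 = 1.489e-4·0.0152114 ≈ 2.265e-06.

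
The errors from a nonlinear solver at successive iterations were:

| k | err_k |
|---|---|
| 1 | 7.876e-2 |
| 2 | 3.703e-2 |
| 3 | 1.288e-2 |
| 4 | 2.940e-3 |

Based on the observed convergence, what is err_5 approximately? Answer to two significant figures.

First estimate the order: p ≈ ln(err_4/err_3) / ln(err_3/err_2) = ln(2.940e-3/1.288e-2)/ln(1.288e-2/3.703e-2) = ln(0.228261)/ln(0.347826) ≈ 1.3989.
Then err_5 ≈ err_4·(err_4/err_3)^p = 2.940e-3·(0.228261)^1.3989 = 2.940e-3·0.126622 ≈ 0.0003723.

3.7e-4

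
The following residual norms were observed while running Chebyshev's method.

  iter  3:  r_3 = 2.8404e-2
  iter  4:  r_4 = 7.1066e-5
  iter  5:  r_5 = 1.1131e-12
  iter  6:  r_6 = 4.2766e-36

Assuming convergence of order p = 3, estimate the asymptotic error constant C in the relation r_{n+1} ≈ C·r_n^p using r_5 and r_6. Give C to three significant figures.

3.10

C ≈ r_6 / r_5^3
  = 4.2766e-36 / (1.1131e-12)^3
  = 4.2766e-36 / 1.37912e-36 ≈ 3.101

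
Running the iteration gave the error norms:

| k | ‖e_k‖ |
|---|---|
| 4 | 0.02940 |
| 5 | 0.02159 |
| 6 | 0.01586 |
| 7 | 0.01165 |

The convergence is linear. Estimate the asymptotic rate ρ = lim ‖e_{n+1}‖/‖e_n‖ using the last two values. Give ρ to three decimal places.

0.735

ρ ≈ ‖e_7‖/‖e_6‖ = 0.01165/0.01586 = 0.73455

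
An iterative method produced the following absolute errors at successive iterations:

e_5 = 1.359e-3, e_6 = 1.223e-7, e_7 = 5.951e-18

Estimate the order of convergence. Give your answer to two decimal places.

2.55

p ≈ ln(e_7/e_6) / ln(e_6/e_5)
  = ln(5.951e-18/1.223e-7) / ln(1.223e-7/1.359e-3)
  = ln(4.8659e-11) / ln(8.99926e-05)
  = -23.74618 / -9.31578 ≈ 2.54903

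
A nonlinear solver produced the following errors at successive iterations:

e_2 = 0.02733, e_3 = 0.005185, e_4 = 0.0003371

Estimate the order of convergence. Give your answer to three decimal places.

1.644

p ≈ ln(e_4/e_3) / ln(e_3/e_2)
  = ln(0.0003371/0.005185) / ln(0.005185/0.02733)
  = ln(0.0650145) / ln(0.189718)
  = -2.733145 / -1.662217 ≈ 1.644277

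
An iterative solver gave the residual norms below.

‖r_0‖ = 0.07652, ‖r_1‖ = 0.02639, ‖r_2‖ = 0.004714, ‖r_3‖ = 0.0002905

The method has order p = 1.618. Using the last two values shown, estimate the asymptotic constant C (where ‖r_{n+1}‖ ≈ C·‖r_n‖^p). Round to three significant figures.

1.69

C ≈ ‖r_3‖ / ‖r_2‖^1.618
  = 0.0002905 / (0.004714)^1.618
  = 0.0002905 / 0.000172006 ≈ 1.6889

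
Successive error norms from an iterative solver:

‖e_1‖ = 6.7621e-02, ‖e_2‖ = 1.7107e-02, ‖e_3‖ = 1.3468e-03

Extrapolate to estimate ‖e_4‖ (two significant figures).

1.2e-5

First estimate the order: p ≈ ln(‖e_3‖/‖e_2‖) / ln(‖e_2‖/‖e_1‖) = ln(1.3468e-03/1.7107e-02)/ln(1.7107e-02/6.7621e-02) = ln(0.078728)/ln(0.252984) ≈ 1.8493.
Then ‖e_4‖ ≈ ‖e_3‖·(‖e_3‖/‖e_2‖)^p = 1.3468e-03·(0.078728)^1.8493 = 1.3468e-03·0.009091 ≈ 1.224e-05.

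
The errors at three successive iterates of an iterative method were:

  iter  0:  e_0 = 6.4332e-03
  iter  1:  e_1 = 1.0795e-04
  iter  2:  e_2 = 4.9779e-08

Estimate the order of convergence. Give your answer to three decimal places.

1.879

p ≈ ln(e_2/e_1) / ln(e_1/e_0)
  = ln(4.9779e-08/1.0795e-04) / ln(1.0795e-04/6.4332e-03)
  = ln(0.00046113) / ln(0.0167801)
  = -7.681831 / -4.087562 ≈ 1.879319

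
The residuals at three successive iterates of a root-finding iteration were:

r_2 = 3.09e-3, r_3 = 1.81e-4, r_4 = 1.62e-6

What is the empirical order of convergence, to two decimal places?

1.66

p ≈ ln(r_4/r_3) / ln(r_3/r_2)
  = ln(1.62e-6/1.81e-4) / ln(1.81e-4/3.09e-3)
  = ln(0.00895028) / ln(0.0585761)
  = -4.71607 / -2.83743 ≈ 1.66209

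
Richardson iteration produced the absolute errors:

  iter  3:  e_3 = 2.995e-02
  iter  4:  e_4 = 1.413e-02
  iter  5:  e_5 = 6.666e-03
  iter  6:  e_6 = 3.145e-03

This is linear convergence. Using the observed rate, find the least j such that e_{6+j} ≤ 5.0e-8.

Rate ρ ≈ e_6/e_5 = 3.145e-03/6.666e-03 = 0.4718.
After j more steps, e_{6+j} ≈ 3.145e-03·ρ^j; need ρ^j ≤ 5.0e-8/3.145e-03 = 1.58983e-05.
j ≥ ln(1.58983e-05)/ln(0.4718) = -11.0493/-0.75120 = 14.709.
So 15 more iterations are needed.

15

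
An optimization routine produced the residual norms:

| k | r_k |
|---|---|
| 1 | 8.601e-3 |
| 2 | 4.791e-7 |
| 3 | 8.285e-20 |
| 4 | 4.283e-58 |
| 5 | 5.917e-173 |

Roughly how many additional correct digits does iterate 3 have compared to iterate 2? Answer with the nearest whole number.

13

Digits gained ≈ log₁₀(r_2/r_3) = log₁₀(4.791e-7/8.285e-20) = log₁₀(5.78274e+12) ≈ 12.762.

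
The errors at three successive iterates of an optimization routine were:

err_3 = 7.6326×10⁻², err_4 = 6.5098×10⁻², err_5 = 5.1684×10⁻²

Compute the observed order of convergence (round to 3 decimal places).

p ≈ ln(err_5/err_4) / ln(err_4/err_3)
  = ln(5.1684×10⁻²/6.5098×10⁻²) / ln(6.5098×10⁻²/7.6326×10⁻²)
  = ln(0.793941) / ln(0.852894)
  = -0.230746 / -0.159120 ≈ 1.450138

1.450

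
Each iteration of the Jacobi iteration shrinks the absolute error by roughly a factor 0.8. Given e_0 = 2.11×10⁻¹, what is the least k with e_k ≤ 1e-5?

After k steps, e_k ≈ 2.11×10⁻¹·0.8^k.
Need 0.8^k ≤ 1e-5/2.11×10⁻¹ = 4.73934e-05.
k ≥ ln(4.73934e-05)/ln(0.8) = -9.9570/-0.22314 = 44.622.
Smallest integer k = 45.

45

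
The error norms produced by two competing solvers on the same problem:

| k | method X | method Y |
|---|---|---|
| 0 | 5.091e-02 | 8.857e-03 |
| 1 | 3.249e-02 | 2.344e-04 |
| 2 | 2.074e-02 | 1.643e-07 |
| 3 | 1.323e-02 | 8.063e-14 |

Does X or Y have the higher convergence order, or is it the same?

Y

Method X: p ≈ ln(1.323e-02/2.074e-02)/ln(2.074e-02/3.249e-02) ≈ 1.00.
Method Y: p ≈ ln(8.063e-14/1.643e-07)/ln(1.643e-07/2.344e-04) ≈ 2.00.
Method Y has the higher order (≈2.0 vs ≈1.0).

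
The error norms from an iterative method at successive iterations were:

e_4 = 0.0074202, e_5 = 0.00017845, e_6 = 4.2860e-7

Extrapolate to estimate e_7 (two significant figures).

2.5e-11

First estimate the order: p ≈ ln(e_6/e_5) / ln(e_5/e_4) = ln(4.2860e-7/0.00017845)/ln(0.00017845/0.0074202) = ln(0.00240179)/ln(0.0240492) ≈ 1.6181.
Then e_7 ≈ e_6·(e_6/e_5)^p = 4.2860e-7·(0.00240179)^1.6181 = 4.2860e-7·5.77356e-05 ≈ 2.475e-11.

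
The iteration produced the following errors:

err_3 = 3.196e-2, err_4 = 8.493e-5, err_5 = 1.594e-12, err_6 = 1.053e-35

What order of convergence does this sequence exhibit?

3

Consecutive ratios: err_6/err_5 = 1.053e-35/1.594e-12 = 6.60602e-24, err_5/err_4 = 1.594e-12/8.493e-5 = 1.87684e-08.
p ≈ ln(6.60602e-24)/ln(1.87684e-08) = -53.3741/-17.7911 ≈ 3.00.
So the convergence is cubic (order 3).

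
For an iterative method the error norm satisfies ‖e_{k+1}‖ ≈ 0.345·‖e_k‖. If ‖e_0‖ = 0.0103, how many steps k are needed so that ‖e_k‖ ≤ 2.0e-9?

After k steps, ‖e_k‖ ≈ 0.0103·0.345^k.
Need 0.345^k ≤ 2.0e-9/0.0103 = 1.94175e-07.
k ≥ ln(1.94175e-07)/ln(0.345) = -15.4545/-1.06421 = 14.522.
Smallest integer k = 15.

15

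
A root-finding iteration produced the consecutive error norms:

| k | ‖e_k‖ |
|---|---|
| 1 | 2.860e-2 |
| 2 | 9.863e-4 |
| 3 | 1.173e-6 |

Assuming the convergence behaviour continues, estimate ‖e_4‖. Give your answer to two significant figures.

First estimate the order: p ≈ ln(‖e_3‖/‖e_2‖) / ln(‖e_2‖/‖e_1‖) = ln(1.173e-6/9.863e-4)/ln(9.863e-4/2.860e-2) = ln(0.00118929)/ln(0.034486) ≈ 2.0000.
Then ‖e_4‖ ≈ ‖e_3‖·(‖e_3‖/‖e_2‖)^p = 1.173e-6·(0.00118929)^2.0000 = 1.173e-6·1.41441e-06 ≈ 1.659e-12.

1.7e-12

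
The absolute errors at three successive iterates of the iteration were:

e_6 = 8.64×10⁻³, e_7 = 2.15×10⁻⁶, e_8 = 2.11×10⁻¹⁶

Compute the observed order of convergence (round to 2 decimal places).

2.78

p ≈ ln(e_8/e_7) / ln(e_7/e_6)
  = ln(2.11×10⁻¹⁶/2.15×10⁻⁶) / ln(2.15×10⁻⁶/8.64×10⁻³)
  = ln(9.81395e-11) / ln(0.000248843)
  = -23.04463 / -8.29869 ≈ 2.77690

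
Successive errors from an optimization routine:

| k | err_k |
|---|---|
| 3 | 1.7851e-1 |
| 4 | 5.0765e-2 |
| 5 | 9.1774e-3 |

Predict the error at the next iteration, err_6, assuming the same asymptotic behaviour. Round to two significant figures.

9.0e-4

First estimate the order: p ≈ ln(err_5/err_4) / ln(err_4/err_3) = ln(9.1774e-3/5.0765e-2)/ln(5.0765e-2/1.7851e-1) = ln(0.180782)/ln(0.284382) ≈ 1.3603.
Then err_6 ≈ err_5·(err_5/err_4)^p = 9.1774e-3·(0.180782)^1.3603 = 9.1774e-3·0.0976131 ≈ 0.0008958.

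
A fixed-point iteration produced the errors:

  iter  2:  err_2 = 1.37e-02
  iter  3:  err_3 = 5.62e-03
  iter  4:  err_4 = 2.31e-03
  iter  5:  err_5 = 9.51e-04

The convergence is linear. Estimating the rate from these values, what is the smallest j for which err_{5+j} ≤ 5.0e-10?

17

Rate ρ ≈ err_5/err_4 = 9.51e-04/2.31e-03 = 0.4117.
After j more steps, err_{5+j} ≈ 9.51e-04·ρ^j; need ρ^j ≤ 5.0e-10/9.51e-04 = 5.25762e-07.
j ≥ ln(5.25762e-07)/ln(0.4117) = -14.4584/-0.88746 = 16.292.
So 17 more iterations are needed.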